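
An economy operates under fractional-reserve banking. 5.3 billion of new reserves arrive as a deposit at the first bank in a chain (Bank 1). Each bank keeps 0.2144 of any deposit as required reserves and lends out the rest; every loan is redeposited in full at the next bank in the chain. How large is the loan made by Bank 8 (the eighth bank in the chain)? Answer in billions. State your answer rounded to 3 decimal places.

Each bank lends a fraction (1 − rr) = 0.7856 of the deposit it receives, so Bank 8 receives 5.3·0.7856^7 and lends 5.3·0.7856^8 ≈ 0.7689 billion.

0.769 billion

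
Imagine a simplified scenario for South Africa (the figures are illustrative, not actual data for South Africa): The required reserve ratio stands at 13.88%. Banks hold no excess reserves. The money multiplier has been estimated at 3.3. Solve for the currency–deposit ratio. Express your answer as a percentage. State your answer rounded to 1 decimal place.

Using m = 3.3. From m = (1 + c)/(c + rr + e), rearranging gives 1 + c = m·(c + rr + e), so c·(1 − m) = m·(rr + e) − 1.
Hence c = [m·(rr + e) − 1]/(1 − m) = [3.3 × (0.1388 + 0) − 1] / (1 − 3.3) ≈ 0.235635.

23.6%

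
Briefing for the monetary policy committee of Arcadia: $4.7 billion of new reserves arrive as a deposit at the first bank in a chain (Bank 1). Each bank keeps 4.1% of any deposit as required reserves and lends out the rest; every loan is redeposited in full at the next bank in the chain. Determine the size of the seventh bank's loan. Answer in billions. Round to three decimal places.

$3.506 billion

Each bank lends a fraction (1 − rr) = 0.9590 of the deposit it receives, so Bank 7 receives 4.7·0.9590^6 and lends 4.7·0.9590^7 ≈ 3.5061 billion.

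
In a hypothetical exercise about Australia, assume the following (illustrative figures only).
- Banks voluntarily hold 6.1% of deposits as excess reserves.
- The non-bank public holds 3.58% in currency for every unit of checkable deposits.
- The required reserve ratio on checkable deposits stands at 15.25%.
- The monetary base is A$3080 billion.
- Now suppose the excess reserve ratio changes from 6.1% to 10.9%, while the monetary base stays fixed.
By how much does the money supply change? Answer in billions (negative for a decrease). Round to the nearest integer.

-2066 billion

Initially m₁ = (1 + 0.0358) / (0.1525 + 0.061 + 0.0358) ≈ 4.15483, so M₁ = 4.15483 × 3080 = 12796.8764 billion.
After the change m₂ = (1 + 0.0358) / (0.1525 + 0.109 + 0.0358) ≈ 3.48402, so M₂ = 3.48402 × 3080 = 10730.7816 billion.
ΔM = M₂ − M₁ = 10730.7816 − 12796.8764 = -2066.0948 billion.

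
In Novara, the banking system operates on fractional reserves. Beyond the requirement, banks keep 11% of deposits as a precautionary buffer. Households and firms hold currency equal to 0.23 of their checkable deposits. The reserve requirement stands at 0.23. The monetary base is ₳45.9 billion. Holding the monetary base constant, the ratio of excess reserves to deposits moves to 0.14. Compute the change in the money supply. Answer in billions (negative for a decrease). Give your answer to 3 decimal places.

Initially m₁ = (1 + 0.23) / (0.23 + 0.11 + 0.23) ≈ 2.157895, so M₁ = 2.157895 × 45.9 ≈ 99.0474 billion.
After the change m₂ = (1 + 0.23) / (0.23 + 0.14 + 0.23) = 2.05, so M₂ = 2.05 × 45.9 = 94.095 billion.
ΔM = M₂ − M₁ = 94.095 − 99.0474 = -4.9524 billion.

-4.952 billion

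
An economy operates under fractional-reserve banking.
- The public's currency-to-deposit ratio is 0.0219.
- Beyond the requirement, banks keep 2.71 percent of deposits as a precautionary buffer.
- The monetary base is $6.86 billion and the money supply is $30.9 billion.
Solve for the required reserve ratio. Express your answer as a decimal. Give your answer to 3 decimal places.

Using m = M/MB = 30.9/6.86 ≈ 4.504373. Since m = (1 + c)/(c + rr + e), the denominator satisfies c + rr + e = (1 + c)/m = (1 + 0.0219) / 4.504373 ≈ 0.226868.
With c = 0.0219 and e = 0.0271, the required reserve ratio is 0.226868 − 0.0219 − 0.0271 = 0.177868.

0.178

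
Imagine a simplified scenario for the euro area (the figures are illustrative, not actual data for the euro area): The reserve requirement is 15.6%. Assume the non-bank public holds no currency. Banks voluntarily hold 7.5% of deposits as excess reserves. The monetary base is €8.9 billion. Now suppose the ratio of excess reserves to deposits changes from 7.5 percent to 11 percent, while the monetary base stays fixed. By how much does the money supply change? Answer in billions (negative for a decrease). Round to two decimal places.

-5.07 billion

Initially m₁ = 1 / (0.156 + 0.075) ≈ 4.3290, so M₁ = 4.3290 × 8.9 = 38.5281 billion.
After the change m₂ = 1 / (0.156 + 0.11) ≈ 3.7594, so M₂ = 3.7594 × 8.9 ≈ 33.4587 billion.
ΔM = M₂ − M₁ = 33.4587 − 38.5281 = -5.0694 billion.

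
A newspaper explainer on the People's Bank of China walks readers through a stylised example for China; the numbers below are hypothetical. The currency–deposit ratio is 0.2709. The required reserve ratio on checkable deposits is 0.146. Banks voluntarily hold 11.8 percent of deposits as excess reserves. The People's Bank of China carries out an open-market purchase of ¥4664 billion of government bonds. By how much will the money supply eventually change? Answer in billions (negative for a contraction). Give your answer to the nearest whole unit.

¥11081 billion

The money multiplier is m = (1 + c) / (rr + e + c) = (1 + 0.2709) / (0.146 + 0.118 + 0.2709) ≈ 2.37596.
The purchase adds 4664 billion of base, so ΔM = m × ΔMB = 2.37596 × (+4664) ≈ 11081.4774 billion.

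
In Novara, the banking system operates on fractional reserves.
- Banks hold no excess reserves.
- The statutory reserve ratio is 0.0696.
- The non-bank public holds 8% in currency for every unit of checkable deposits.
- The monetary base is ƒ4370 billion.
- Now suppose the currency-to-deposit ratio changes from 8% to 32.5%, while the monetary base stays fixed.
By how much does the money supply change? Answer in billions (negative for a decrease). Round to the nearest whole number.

-16874 billion

Initially m₁ = (1 + 0.08) / (0.0696 + 0.08) ≈ 7.21925, so M₁ = 7.21925 × 4370 = 31548.1225 billion.
After the change m₂ = (1 + 0.325) / (0.0696 + 0.325) ≈ 3.35783, so M₂ = 3.35783 × 4370 = 14673.7171 billion.
ΔM = M₂ − M₁ = 14673.7171 − 31548.1225 = -16874.4054 billion.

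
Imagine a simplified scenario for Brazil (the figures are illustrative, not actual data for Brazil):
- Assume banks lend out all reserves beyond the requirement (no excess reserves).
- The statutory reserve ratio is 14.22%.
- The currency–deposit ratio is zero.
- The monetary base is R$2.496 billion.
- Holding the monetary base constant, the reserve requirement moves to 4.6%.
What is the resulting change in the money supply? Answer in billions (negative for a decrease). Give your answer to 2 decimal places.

R$36.71 billion

Initially m₁ = 1 / (0.1422) ≈ 7.0323, so M₁ = 7.0323 × 2.496 ≈ 17.5526 billion.
After the change m₂ = 1 / (0.046) ≈ 21.7391, so M₂ = 21.7391 × 2.496 ≈ 54.2608 billion.
ΔM = M₂ − M₁ = 54.2608 − 17.5526 = 36.7082 billion.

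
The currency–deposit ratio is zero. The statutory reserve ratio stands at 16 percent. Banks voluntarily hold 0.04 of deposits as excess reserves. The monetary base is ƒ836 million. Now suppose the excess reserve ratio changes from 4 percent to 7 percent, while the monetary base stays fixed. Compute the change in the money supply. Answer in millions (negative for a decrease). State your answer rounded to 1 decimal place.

-545.2 million

Initially m₁ = 1 / (0.16 + 0.04) = 5, so M₁ = 5 × 836 = 4180 million.
After the change m₂ = 1 / (0.16 + 0.07) ≈ 4.34783, so M₂ = 4.34783 × 836 ≈ 3634.7859 million.
ΔM = M₂ − M₁ = 3634.7859 − 4180 = -545.2141 million.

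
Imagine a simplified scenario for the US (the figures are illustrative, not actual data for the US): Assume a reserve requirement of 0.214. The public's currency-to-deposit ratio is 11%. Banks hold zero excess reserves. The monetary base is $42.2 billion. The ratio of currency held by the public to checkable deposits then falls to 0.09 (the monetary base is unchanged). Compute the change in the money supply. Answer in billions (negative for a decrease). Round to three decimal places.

$6.735 billion

Initially m₁ = (1 + 0.11) / (0.214 + 0.11) ≈ 3.425926, so M₁ = 3.425926 × 42.2 ≈ 144.5741 billion.
After the change m₂ = (1 + 0.09) / (0.214 + 0.09) ≈ 3.585526, so M₂ = 3.585526 × 42.2 ≈ 151.3092 billion.
ΔM = M₂ − M₁ = 151.3092 − 144.5741 = 6.7351 billion.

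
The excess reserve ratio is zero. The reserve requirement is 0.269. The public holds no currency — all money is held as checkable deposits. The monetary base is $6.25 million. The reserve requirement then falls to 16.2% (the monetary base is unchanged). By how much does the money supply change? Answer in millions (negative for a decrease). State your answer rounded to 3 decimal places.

$15.346 million

Initially m₁ = 1 / (0.269) ≈ 3.71747, so M₁ = 3.71747 × 6.25 ≈ 23.2342 million.
After the change m₂ = 1 / (0.162) ≈ 6.17284, so M₂ = 6.17284 × 6.25 ≈ 38.5802 million.
ΔM = M₂ − M₁ = 38.5802 − 23.2342 = 15.346 million.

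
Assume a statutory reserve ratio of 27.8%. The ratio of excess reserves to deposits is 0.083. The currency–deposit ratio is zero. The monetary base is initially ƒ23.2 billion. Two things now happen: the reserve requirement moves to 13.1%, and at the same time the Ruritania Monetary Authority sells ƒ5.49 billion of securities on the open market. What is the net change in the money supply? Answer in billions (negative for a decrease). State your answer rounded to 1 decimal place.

Before: m₁ = 1 / (0.278 + 0.083) ≈ 2.7701, MB₁ = 23.2, so M₁ = 2.7701 × 23.2 ≈ 64.2663 billion.
After: m₂ = 1 / (0.131 + 0.083) ≈ 4.6729, MB₂ = 23.2 − 5.49 = 17.71, so M₂ = 4.6729 × 17.71 ≈ 82.7571 billion.
ΔM = M₂ − M₁ = 82.7571 − 64.2663 = 18.4908 billion.

ƒ18.5 billion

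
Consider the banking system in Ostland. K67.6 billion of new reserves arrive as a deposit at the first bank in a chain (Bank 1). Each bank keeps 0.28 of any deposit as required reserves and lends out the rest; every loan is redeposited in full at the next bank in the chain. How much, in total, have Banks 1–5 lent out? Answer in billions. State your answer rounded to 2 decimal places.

Bank i lends (1 − rr)^i of the original deposit: Bank 1 lends 67.6·0.7200 = 48.6720, Bank 2 lends 67.6·0.7200² ≈ 35.0438, and so on.
Summing a geometric series: total = 67.6·[0.7200·(1 − 0.7200^5) / (1 − 0.7200)] ≈ 140.1942 billion.

K140.19 billion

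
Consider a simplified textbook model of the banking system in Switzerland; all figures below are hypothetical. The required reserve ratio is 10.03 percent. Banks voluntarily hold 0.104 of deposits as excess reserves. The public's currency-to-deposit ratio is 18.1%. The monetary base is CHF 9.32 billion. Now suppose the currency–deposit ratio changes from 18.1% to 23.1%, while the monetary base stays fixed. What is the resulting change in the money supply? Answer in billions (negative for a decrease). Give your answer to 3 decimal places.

Initially m₁ = (1 + 0.181) / (0.1003 + 0.104 + 0.181) ≈ 3.06514, so M₁ = 3.06514 × 9.32 ≈ 28.5671 billion.
After the change m₂ = (1 + 0.231) / (0.1003 + 0.104 + 0.231) ≈ 2.82793, so M₂ = 2.82793 × 9.32 ≈ 26.3563 billion.
ΔM = M₂ − M₁ = 26.3563 − 28.5671 = -2.2108 billion.

-2.211 billion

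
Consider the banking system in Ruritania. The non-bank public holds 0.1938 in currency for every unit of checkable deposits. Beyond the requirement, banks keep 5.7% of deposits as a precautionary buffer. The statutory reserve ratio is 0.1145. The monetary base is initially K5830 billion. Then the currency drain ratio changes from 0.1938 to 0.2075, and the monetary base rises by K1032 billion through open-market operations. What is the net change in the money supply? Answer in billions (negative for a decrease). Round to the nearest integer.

Before: m₁ = (1 + 0.1938) / (0.1145 + 0.057 + 0.1938) ≈ 3.26800, MB₁ = 5830, so M₁ = 3.26800 × 5830 = 19052.44 billion.
After: m₂ = (1 + 0.2075) / (0.1145 + 0.057 + 0.2075) ≈ 3.18602, MB₂ = 5830 + 1032 = 6862, so M₂ = 3.18602 × 6862 ≈ 21862.4692 billion.
ΔM = M₂ − M₁ = 21862.4692 − 19052.44 = 2810.0292 billion.

K2810 billion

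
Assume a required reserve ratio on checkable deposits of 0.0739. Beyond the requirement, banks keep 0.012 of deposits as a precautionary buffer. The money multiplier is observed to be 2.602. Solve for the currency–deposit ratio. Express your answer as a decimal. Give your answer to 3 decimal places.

0.485

Using m = 2.602. From m = (1 + c)/(c + rr + e), rearranging gives 1 + c = m·(c + rr + e), so c·(1 − m) = m·(rr + e) − 1.
Hence c = [m·(rr + e) − 1]/(1 − m) = [2.602 × (0.0739 + 0.012) − 1] / (1 − 2.602) ≈ 0.484699.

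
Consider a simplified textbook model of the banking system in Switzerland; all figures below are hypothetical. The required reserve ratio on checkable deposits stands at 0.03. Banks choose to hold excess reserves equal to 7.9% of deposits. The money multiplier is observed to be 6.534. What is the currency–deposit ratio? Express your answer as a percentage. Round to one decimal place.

Using m = 6.534. From m = (1 + c)/(c + rr + e), rearranging gives 1 + c = m·(c + rr + e), so c·(1 − m) = m·(rr + e) − 1.
Hence c = [m·(rr + e) − 1]/(1 − m) = [6.534 × (0.03 + 0.079) − 1] / (1 − 6.534) ≈ 0.052005.

5.2%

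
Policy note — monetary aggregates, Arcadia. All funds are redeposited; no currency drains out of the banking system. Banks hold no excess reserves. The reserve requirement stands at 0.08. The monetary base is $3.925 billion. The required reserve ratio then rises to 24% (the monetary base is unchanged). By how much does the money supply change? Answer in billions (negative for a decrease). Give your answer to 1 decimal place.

Initially m₁ = 1 / (0.08) = 12.5, so M₁ = 12.5 × 3.925 = 49.0625 billion.
After the change m₂ = 1 / (0.24) ≈ 4.1667, so M₂ = 4.1667 × 3.925 ≈ 16.3543 billion.
ΔM = M₂ − M₁ = 16.3543 − 49.0625 = -32.7082 billion.

-32.7 billion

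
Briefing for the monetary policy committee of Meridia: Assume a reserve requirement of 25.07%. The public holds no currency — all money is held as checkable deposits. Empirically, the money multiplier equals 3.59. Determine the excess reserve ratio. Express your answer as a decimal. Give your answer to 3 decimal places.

0.028

Using m = 3.59. Since m = (1 + c)/(c + rr + e), the denominator satisfies c + rr + e = (1 + c)/m = (1 + 0) / 3.59 ≈ 0.278552.
With c = 0 and rr = 0.2507, the excess reserve ratio is 0.278552 − 0 − 0.2507 = 0.027852.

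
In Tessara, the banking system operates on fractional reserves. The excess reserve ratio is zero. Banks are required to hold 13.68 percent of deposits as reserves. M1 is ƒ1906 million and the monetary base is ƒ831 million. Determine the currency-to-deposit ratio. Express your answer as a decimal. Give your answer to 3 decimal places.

0.530

Using m = M/MB = 1906/831 ≈ 2.293622. From m = (1 + c)/(c + rr + e), rearranging gives 1 + c = m·(c + rr + e), so c·(1 − m) = m·(rr + e) − 1.
Hence c = [m·(rr + e) − 1]/(1 − m) = [2.293622 × (0.1368 + 0) − 1] / (1 − 2.293622) ≈ 0.530474.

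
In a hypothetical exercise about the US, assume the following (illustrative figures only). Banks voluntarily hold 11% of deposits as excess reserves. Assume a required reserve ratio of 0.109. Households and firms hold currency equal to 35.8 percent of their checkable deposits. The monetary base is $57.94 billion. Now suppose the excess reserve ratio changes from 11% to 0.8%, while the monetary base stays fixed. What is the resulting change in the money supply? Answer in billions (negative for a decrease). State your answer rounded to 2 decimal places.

Initially m₁ = (1 + 0.358) / (0.109 + 0.11 + 0.358) ≈ 2.35355, so M₁ = 2.35355 × 57.94 ≈ 136.3647 billion.
After the change m₂ = (1 + 0.358) / (0.109 + 0.008 + 0.358) ≈ 2.85895, so M₂ = 2.85895 × 57.94 ≈ 165.6476 billion.
ΔM = M₂ − M₁ = 165.6476 − 136.3647 = 29.2829 billion.

$29.28 billion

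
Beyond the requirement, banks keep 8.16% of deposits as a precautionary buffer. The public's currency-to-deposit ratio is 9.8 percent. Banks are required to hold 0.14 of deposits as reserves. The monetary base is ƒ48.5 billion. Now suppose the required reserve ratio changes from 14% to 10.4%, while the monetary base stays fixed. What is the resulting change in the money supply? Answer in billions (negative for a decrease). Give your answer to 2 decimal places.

Initially m₁ = (1 + 0.098) / (0.14 + 0.0816 + 0.098) ≈ 3.43554, so M₁ = 3.43554 × 48.5 ≈ 166.6237 billion.
After the change m₂ = (1 + 0.098) / (0.104 + 0.0816 + 0.098) ≈ 3.87165, so M₂ = 3.87165 × 48.5 ≈ 187.775 billion.
ΔM = M₂ − M₁ = 187.775 − 166.6237 = 21.1513 billion.

ƒ21.15 billion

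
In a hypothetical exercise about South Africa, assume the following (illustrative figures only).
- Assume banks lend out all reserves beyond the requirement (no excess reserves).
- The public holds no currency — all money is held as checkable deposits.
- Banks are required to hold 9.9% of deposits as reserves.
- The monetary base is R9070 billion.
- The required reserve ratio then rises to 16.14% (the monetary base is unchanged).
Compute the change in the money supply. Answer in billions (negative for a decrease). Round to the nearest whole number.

Initially m₁ = 1 / (0.099) ≈ 10.10101, so M₁ = 10.10101 × 9070 = 91616.1607 billion.
After the change m₂ = 1 / (0.1614) ≈ 6.19579, so M₂ = 6.19579 × 9070 = 56195.8153 billion.
ΔM = M₂ − M₁ = 56195.8153 − 91616.1607 = -35420.3454 billion.

-35420 billion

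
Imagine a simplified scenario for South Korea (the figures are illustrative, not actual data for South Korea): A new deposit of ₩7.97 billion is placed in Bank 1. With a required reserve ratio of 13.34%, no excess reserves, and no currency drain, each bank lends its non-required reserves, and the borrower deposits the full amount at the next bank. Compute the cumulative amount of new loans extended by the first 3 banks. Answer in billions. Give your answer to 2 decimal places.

₩18.08 billion

Bank i lends (1 − rr)^i of the original deposit: Bank 1 lends 7.97·0.8666 ≈ 6.9068, Bank 2 lends 7.97·0.8666² ≈ 5.9854, and so on.
Summing a geometric series: total = 7.97·[0.8666·(1 − 0.8666^3) / (1 − 0.8666)] ≈ 18.0792 billion.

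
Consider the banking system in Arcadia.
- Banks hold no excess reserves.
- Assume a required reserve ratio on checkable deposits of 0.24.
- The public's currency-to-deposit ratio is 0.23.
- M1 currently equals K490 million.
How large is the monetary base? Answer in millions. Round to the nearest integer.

The money multiplier is m = (1 + c) / (rr + c) = (1 + 0.23) / (0.24 + 0.23) ≈ 2.6170.
MB = M / m = 490 / 2.6170 ≈ 187.2373 million.

K187 million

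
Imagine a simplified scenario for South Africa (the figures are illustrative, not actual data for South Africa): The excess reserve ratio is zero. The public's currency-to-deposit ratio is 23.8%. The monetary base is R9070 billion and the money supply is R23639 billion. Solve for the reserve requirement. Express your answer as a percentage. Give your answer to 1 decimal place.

Using m = M/MB = 23639/9070 ≈ 2.606284. Since m = (1 + c)/(c + rr + e), the denominator satisfies c + rr + e = (1 + c)/m = (1 + 0.238) / 2.606284 ≈ 0.475006.
With c = 0.238 and e = 0, the reserve requirement is 0.475006 − 0.238 − 0 = 0.237006.

23.7%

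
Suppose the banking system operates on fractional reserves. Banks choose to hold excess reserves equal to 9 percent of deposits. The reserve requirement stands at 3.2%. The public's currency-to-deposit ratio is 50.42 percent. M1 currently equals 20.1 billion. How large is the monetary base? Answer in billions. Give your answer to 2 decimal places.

The money multiplier is m = (1 + c) / (rr + e + c) = (1 + 0.5042) / (0.032 + 0.09 + 0.5042) ≈ 2.40211.
MB = M / m = 20.1 / 2.40211 ≈ 8.3676 billion.

8.37 billion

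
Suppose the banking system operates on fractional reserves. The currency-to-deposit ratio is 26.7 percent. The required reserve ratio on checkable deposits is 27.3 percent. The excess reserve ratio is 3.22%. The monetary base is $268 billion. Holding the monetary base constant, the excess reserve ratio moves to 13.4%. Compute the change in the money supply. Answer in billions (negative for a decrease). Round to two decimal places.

-89.63 billion

Initially m₁ = (1 + 0.267) / (0.273 + 0.0322 + 0.267) ≈ 2.214261, so M₁ = 2.214261 × 268 ≈ 593.4219 billion.
After the change m₂ = (1 + 0.267) / (0.273 + 0.134 + 0.267) ≈ 1.879822, so M₂ = 1.879822 × 268 ≈ 503.7923 billion.
ΔM = M₂ − M₁ = 503.7923 − 593.4219 = -89.6296 billion.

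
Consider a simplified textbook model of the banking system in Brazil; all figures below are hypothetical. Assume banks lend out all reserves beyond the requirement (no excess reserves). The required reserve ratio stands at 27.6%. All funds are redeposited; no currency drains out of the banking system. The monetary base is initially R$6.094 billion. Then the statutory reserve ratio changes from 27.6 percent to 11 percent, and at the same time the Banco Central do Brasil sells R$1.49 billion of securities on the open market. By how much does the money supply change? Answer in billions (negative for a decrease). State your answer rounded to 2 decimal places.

R$19.77 billion

Before: m₁ = 1 / (0.276) ≈ 3.6232, MB₁ = 6.094, so M₁ = 3.6232 × 6.094 ≈ 22.0798 billion.
After: m₂ = 1 / (0.11) ≈ 9.0909, MB₂ = 6.094 − 1.49 = 4.604, so M₂ = 9.0909 × 4.604 ≈ 41.8545 billion.
ΔM = M₂ − M₁ = 41.8545 − 22.0798 = 19.7747 billion.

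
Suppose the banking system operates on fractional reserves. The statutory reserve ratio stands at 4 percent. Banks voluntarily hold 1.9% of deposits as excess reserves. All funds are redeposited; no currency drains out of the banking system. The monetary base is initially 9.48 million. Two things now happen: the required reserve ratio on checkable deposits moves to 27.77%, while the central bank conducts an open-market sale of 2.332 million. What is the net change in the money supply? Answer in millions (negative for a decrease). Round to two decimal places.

Before: m₁ = 1 / (0.04 + 0.019) ≈ 16.9492, MB₁ = 9.48, so M₁ = 16.9492 × 9.48 ≈ 160.6784 million.
After: m₂ = 1 / (0.2777 + 0.019) ≈ 3.3704, MB₂ = 9.48 − 2.332 = 7.148, so M₂ = 3.3704 × 7.148 ≈ 24.0916 million.
ΔM = M₂ − M₁ = 24.0916 − 160.6784 = -136.5868 million.

-136.59 million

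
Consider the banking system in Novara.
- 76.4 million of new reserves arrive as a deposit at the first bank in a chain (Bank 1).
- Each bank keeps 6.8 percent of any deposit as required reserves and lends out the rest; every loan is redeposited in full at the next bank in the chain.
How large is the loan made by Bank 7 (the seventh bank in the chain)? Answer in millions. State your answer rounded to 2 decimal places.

Each bank lends a fraction (1 − rr) = 0.9320 of the deposit it receives, so Bank 7 receives 76.4·0.9320^6 and lends 76.4·0.9320^7 ≈ 46.6664 million.

46.67 million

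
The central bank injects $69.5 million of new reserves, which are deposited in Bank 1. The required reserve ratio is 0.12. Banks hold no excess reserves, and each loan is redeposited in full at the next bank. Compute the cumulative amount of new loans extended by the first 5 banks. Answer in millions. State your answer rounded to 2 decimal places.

Bank i lends (1 − rr)^i of the original deposit: Bank 1 lends 69.5·0.8800 = 61.1600, Bank 2 lends 69.5·0.8800² = 53.8208, and so on.
Summing a geometric series: total = 69.5·[0.8800·(1 − 0.8800^5) / (1 − 0.8800)] ≈ 240.6993 million.

$240.70 million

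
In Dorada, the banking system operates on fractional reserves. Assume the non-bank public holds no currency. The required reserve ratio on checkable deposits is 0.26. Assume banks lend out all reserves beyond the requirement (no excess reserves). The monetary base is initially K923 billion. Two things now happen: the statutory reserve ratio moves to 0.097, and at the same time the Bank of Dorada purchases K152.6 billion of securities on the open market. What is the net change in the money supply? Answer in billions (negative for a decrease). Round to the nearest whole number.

K7539 billion

Before: m₁ = 1 / (0.26) ≈ 3.84615, MB₁ = 923, so M₁ = 3.84615 × 923 ≈ 3549.9965 billion.
After: m₂ = 1 / (0.097) ≈ 10.30928, MB₂ = 923 + 152.6 = 1075.6, so M₂ = 10.30928 × 1075.6 ≈ 11088.6616 billion.
ΔM = M₂ − M₁ = 11088.6616 − 3549.9965 = 7538.6651 billion.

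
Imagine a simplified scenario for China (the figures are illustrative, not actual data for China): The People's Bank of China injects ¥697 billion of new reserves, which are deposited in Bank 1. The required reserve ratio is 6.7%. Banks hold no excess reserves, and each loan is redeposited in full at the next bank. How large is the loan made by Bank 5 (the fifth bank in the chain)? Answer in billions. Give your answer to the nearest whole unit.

¥493 billion

Each bank lends a fraction (1 − rr) = 0.9330 of the deposit it receives, so Bank 5 receives 697·0.9330^4 and lends 697·0.9330^5 ≈ 492.7663 billion.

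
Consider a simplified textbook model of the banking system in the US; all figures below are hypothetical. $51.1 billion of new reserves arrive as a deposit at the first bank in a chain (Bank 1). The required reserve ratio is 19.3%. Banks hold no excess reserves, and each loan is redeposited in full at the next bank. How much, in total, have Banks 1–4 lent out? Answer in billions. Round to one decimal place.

Bank i lends (1 − rr)^i of the original deposit: Bank 1 lends 51.1·0.8070 = 41.2377, Bank 2 lends 51.1·0.8070² ≈ 33.2788, and so on.
Summing a geometric series: total = 51.1·[0.8070·(1 − 0.8070^4) / (1 − 0.8070)] ≈ 123.0453 billion.

$123.0 billion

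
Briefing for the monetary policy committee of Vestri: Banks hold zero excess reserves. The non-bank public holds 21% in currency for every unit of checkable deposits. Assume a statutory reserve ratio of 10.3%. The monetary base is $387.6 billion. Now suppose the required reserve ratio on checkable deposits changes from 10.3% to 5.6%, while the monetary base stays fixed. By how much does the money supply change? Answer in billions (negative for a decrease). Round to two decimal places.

Initially m₁ = (1 + 0.21) / (0.103 + 0.21) ≈ 3.865815, so M₁ = 3.865815 × 387.6 ≈ 1498.3899 billion.
After the change m₂ = (1 + 0.21) / (0.056 + 0.21) ≈ 4.548872, so M₂ = 4.548872 × 387.6 ≈ 1763.1428 billion.
ΔM = M₂ − M₁ = 1763.1428 − 1498.3899 = 264.7529 billion.

$264.75 billion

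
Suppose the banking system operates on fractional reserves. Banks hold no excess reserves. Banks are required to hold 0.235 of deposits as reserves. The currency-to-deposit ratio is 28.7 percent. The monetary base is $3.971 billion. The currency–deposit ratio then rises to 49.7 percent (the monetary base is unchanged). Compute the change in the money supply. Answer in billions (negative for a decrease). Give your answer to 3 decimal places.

-1.670 billion

Initially m₁ = (1 + 0.287) / (0.235 + 0.287) ≈ 2.46552, so M₁ = 2.46552 × 3.971 ≈ 9.7906 billion.
After the change m₂ = (1 + 0.497) / (0.235 + 0.497) ≈ 2.04508, so M₂ = 2.04508 × 3.971 ≈ 8.121 billion.
ΔM = M₂ − M₁ = 8.121 − 9.7906 = -1.6696 billion.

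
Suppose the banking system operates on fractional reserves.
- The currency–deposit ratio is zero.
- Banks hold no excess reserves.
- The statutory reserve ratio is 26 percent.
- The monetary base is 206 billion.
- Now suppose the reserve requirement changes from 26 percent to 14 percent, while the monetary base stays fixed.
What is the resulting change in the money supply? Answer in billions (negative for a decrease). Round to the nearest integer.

Initially m₁ = 1 / (0.26) ≈ 3.8462, so M₁ = 3.8462 × 206 = 792.3172 billion.
After the change m₂ = 1 / (0.14) ≈ 7.1429, so M₂ = 7.1429 × 206 = 1471.4374 billion.
ΔM = M₂ − M₁ = 1471.4374 − 792.3172 = 679.1202 billion.

679 billion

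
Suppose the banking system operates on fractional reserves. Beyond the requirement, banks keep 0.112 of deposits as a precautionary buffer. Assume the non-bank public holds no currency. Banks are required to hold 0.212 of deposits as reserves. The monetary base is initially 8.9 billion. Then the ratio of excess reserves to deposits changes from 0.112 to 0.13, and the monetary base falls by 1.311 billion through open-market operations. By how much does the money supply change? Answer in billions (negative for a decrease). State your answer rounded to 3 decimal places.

Before: m₁ = 1 / (0.212 + 0.112) ≈ 3.08642, MB₁ = 8.9, so M₁ = 3.08642 × 8.9 ≈ 27.4691 billion.
After: m₂ = 1 / (0.212 + 0.13) ≈ 2.92398, MB₂ = 8.9 − 1.311 = 7.589, so M₂ = 2.92398 × 7.589 ≈ 22.1901 billion.
ΔM = M₂ − M₁ = 22.1901 − 27.4691 = -5.279 billion.

-5.279 billion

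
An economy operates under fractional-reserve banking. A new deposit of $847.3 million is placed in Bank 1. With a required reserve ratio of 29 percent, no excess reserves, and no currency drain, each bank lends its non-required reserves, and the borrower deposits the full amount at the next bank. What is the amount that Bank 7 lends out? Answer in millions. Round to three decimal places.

$77.063 million

Each bank lends a fraction (1 − rr) = 0.7100 of the deposit it receives, so Bank 7 receives 847.3·0.7100^6 and lends 847.3·0.7100^7 ≈ 77.0630 million.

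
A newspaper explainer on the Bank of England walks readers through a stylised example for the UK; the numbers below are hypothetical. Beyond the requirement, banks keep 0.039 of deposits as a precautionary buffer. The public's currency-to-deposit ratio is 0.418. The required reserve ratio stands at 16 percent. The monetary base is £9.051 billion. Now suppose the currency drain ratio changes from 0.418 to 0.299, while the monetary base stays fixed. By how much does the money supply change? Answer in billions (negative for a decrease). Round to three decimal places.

Initially m₁ = (1 + 0.418) / (0.16 + 0.039 + 0.418) ≈ 2.29822, so M₁ = 2.29822 × 9.051 ≈ 20.8012 billion.
After the change m₂ = (1 + 0.299) / (0.16 + 0.039 + 0.299) ≈ 2.60843, so M₂ = 2.60843 × 9.051 ≈ 23.6089 billion.
ΔM = M₂ − M₁ = 23.6089 − 20.8012 = 2.8077 billion.

£2.808 billion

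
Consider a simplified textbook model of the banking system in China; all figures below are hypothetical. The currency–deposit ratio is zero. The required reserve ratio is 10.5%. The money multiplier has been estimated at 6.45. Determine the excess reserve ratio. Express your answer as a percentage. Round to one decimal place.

5.0%

Using m = 6.45. Since m = (1 + c)/(c + rr + e), the denominator satisfies c + rr + e = (1 + c)/m = (1 + 0) / 6.45 ≈ 0.155039.
With c = 0 and rr = 0.105, the excess reserve ratio is 0.155039 − 0 − 0.105 = 0.050039.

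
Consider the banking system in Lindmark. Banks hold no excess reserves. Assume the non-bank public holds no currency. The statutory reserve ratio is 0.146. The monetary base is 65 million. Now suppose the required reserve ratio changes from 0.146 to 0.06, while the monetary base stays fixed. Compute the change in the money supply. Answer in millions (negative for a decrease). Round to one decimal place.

638.1 million

Initially m₁ = 1 / (0.146) ≈ 6.8493, so M₁ = 6.8493 × 65 = 445.2045 million.
After the change m₂ = 1 / (0.06) ≈ 16.6667, so M₂ = 16.6667 × 65 = 1083.3355 million.
ΔM = M₂ − M₁ = 1083.3355 − 445.2045 = 638.131 million.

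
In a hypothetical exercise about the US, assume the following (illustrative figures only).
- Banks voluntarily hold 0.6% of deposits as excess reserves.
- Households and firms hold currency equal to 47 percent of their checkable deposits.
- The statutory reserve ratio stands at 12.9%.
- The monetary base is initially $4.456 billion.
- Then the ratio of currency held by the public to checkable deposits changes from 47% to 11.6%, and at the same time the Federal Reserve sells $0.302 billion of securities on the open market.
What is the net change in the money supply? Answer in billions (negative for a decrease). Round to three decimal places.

Before: m₁ = (1 + 0.47) / (0.129 + 0.006 + 0.47) ≈ 2.42975, MB₁ = 4.456, so M₁ = 2.42975 × 4.456 ≈ 10.827 billion.
After: m₂ = (1 + 0.116) / (0.129 + 0.006 + 0.116) ≈ 4.44622, MB₂ = 4.456 − 0.302 = 4.154, so M₂ = 4.44622 × 4.154 ≈ 18.4696 billion.
ΔM = M₂ − M₁ = 18.4696 − 10.827 = 7.6426 billion.

$7.643 billion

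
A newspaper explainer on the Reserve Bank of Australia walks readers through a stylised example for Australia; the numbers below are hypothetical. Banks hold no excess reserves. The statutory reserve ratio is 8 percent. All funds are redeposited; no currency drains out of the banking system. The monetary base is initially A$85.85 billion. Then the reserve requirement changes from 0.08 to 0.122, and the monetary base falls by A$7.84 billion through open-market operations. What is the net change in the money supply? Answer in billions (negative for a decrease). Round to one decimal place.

-433.7 billion

Before: m₁ = 1 / (0.08) = 12.5, MB₁ = 85.85, so M₁ = 12.5 × 85.85 = 1073.125 billion.
After: m₂ = 1 / (0.122) ≈ 8.1967, MB₂ = 85.85 − 7.84 = 78.01, so M₂ = 8.1967 × 78.01 ≈ 639.4246 billion.
ΔM = M₂ − M₁ = 639.4246 − 1073.125 = -433.7004 billion.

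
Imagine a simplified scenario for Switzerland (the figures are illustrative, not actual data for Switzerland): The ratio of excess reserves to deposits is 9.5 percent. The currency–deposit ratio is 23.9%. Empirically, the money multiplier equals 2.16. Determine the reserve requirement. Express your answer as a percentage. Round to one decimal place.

Using m = 2.16. Since m = (1 + c)/(c + rr + e), the denominator satisfies c + rr + e = (1 + c)/m = (1 + 0.239) / 2.16 ≈ 0.573611.
With c = 0.239 and e = 0.095, the reserve requirement is 0.573611 − 0.239 − 0.095 = 0.239611.

24.0%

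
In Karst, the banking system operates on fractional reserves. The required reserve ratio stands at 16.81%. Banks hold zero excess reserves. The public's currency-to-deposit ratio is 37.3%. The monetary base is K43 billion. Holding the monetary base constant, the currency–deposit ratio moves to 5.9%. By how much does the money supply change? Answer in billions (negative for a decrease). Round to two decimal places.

Initially m₁ = (1 + 0.373) / (0.1681 + 0.373) ≈ 2.53742, so M₁ = 2.53742 × 43 ≈ 109.1091 billion.
After the change m₂ = (1 + 0.059) / (0.1681 + 0.059) ≈ 4.66314, so M₂ = 4.66314 × 43 ≈ 200.515 billion.
ΔM = M₂ − M₁ = 200.515 − 109.1091 = 91.4059 billion.

K91.41 billion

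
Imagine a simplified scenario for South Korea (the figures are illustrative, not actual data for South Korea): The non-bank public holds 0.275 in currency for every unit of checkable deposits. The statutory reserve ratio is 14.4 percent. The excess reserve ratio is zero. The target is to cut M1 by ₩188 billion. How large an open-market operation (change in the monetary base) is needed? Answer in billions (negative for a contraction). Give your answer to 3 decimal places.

-61.782 billion

The money multiplier is m = (1 + c) / (rr + c) = (1 + 0.275) / (0.144 + 0.275) ≈ 3.0429594.
ΔMB = ΔM / m = (−188) / 3.0429594 ≈ -61.782 billion.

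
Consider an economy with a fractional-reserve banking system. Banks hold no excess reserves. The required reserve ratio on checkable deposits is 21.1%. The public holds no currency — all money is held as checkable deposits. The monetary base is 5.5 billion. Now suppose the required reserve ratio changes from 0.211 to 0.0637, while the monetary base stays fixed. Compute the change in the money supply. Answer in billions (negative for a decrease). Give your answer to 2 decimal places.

Initially m₁ = 1 / (0.211) ≈ 4.7393, so M₁ = 4.7393 × 5.5 ≈ 26.0662 billion.
After the change m₂ = 1 / (0.0637) ≈ 15.6986, so M₂ = 15.6986 × 5.5 = 86.3423 billion.
ΔM = M₂ − M₁ = 86.3423 − 26.0662 = 60.2761 billion.

60.28 billion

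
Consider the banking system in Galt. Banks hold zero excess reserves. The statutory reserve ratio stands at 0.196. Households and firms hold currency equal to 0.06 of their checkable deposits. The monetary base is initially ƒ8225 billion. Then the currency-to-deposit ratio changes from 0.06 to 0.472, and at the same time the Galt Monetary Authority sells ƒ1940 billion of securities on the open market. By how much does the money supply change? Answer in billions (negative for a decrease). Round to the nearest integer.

-20207 billion

Before: m₁ = (1 + 0.06) / (0.196 + 0.06) ≈ 4.14062, MB₁ = 8225, so M₁ = 4.14062 × 8225 = 34056.5995 billion.
After: m₂ = (1 + 0.472) / (0.196 + 0.472) ≈ 2.20359, MB₂ = 8225 − 1940 = 6285, so M₂ = 2.20359 × 6285 ≈ 13849.5632 billion.
ΔM = M₂ − M₁ = 13849.5632 − 34056.5995 = -20207.0363 billion.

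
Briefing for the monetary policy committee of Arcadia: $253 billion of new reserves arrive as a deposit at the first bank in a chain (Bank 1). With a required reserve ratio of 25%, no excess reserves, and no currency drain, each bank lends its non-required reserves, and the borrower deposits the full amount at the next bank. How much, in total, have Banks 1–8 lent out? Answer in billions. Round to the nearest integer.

$683 billion

Bank i lends (1 − rr)^i of the original deposit: Bank 1 lends 253·0.7500 = 189.7500, Bank 2 lends 253·0.7500² = 142.3125, and so on.
Summing a geometric series: total = 253·[0.7500·(1 − 0.7500^8) / (1 − 0.7500)] ≈ 683.0143 billion.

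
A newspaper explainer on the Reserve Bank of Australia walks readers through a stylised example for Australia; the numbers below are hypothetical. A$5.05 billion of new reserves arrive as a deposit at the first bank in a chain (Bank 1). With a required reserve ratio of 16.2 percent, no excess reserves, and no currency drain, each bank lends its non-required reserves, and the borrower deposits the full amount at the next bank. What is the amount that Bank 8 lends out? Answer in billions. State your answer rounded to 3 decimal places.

Each bank lends a fraction (1 − rr) = 0.8380 of the deposit it receives, so Bank 8 receives 5.05·0.8380^7 and lends 5.05·0.8380^8 ≈ 1.2281 billion.

A$1.228 billion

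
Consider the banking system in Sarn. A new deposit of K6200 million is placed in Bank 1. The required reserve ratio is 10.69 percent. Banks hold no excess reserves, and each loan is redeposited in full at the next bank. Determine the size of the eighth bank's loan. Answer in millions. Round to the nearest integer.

K2510 million

Each bank lends a fraction (1 − rr) = 0.8931 of the deposit it receives, so Bank 8 receives 6200·0.8931^7 and lends 6200·0.8931^8 ≈ 2509.5301 million.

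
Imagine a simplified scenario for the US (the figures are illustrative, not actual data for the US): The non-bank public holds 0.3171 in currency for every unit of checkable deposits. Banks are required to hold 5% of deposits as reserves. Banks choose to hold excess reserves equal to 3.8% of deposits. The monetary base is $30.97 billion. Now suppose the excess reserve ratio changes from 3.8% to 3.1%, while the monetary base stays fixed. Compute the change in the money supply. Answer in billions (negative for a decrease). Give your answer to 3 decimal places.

$1.771 billion

Initially m₁ = (1 + 0.3171) / (0.05 + 0.038 + 0.3171) ≈ 3.251296, so M₁ = 3.251296 × 30.97 ≈ 100.6926 billion.
After the change m₂ = (1 + 0.3171) / (0.05 + 0.031 + 0.3171) ≈ 3.308465, so M₂ = 3.308465 × 30.97 ≈ 102.4632 billion.
ΔM = M₂ − M₁ = 102.4632 − 100.6926 = 1.7706 billion.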